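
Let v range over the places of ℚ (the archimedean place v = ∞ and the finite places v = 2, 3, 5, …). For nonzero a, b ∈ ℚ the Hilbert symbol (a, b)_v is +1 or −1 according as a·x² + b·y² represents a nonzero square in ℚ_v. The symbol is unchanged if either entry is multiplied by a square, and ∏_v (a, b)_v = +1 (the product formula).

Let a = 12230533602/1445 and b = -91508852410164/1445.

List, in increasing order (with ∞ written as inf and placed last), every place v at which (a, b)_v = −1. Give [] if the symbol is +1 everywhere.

(a, b) ≡ (87290, -105) mod (ℚ^×)²; places V = {2, 3, 5, 7, 17, 29, 31, 43, ∞}.
(a,b)_∞: sgn(87290)=+, sgn(-105)=−, so +1.
(a,b)_43: α=1, u≡31; β=2, v≡24 (mod 43); (31|43)=+1, (24|43)=+1; sign (−1)^0·+1^2·+1^1 = +1.
(a,b)_2: α=1, β=2; u≡5, v≡7 (mod 8); ε(u)ε(v)=0·1, αω(v)=1·0, βω(u)=2·1; sum ≡ 0  ⇒  +1.
(a,b)_5: α=-1, u≡3; β=-1, v≡4 (mod 5); (3|5)=-1, (4|5)=+1; sign (−1)^0·-1^-1·+1^-1 = -1.
(a,b)_17: α=-2, u≡7; β=-2, v≡3 (mod 17); (7|17)=-1, (3|17)=-1; sign (−1)^0·-1^-2·-1^-2 = +1.
(a,b)_31: α=2, u≡14; β=2, v≡1 (mod 31); (14|31)=+1, (1|31)=+1; sign (−1)^0·+1^2·+1^2 = +1.
(a,b)_29: α=1, u≡5; β=2, v≡15 (mod 29); (5|29)=+1, (15|29)=-1; sign (−1)^0·+1^2·-1^1 = -1.
(a,b)_7: α=1, u≡6; β=1, v≡6 (mod 7); (6|7)=-1, (6|7)=-1; sign (−1)^1·-1^1·-1^1 = -1.
(a,b)_3: α=6, u≡2; β=7, v≡1 (mod 3); (2|3)=-1, (1|3)=+1; sign (−1)^0·-1^7·+1^6 = -1.
Ram(87290, -105) = {3, 5, 7, 29}; no ℚ_3-point on the conic.

[3, 5, 7, 29]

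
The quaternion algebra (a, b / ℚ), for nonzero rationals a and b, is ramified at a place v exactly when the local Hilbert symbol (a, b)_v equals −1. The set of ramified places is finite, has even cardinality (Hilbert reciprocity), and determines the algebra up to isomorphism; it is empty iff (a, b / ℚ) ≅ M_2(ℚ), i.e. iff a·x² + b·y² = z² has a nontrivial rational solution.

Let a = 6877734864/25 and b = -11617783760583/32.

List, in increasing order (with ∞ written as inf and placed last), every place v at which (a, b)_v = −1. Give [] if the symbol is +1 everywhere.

(a, b) ≡ (429, -14) mod (ℚ^×)²; places V = {2, 3, 5, 7, 11, 13, ∞}.
(a,b)_3: α=1, u≡2; β=4, v≡1 (mod 3); (2|3)=-1, (1|3)=+1; sign (−1)^0·-1^4·+1^1 = +1.
(a,b)_13: α=3, u≡5; β=4, v≡12 (mod 13); (5|13)=-1, (12|13)=+1; sign (−1)^0·-1^4·+1^3 = +1.
(a,b)_2: α=4, β=-5; u≡5, v≡1 (mod 8); ε(u)ε(v)=0·0, αω(v)=4·0, βω(u)=-5·1; sum ≡ 1  ⇒  -1.
(a,b)_5: α=-2, u≡4; β=0, v≡1 (mod 5); (4|5)=+1, (1|5)=+1; sign (−1)^0·+1^0·+1^-2 = +1.
(a,b)_11: α=3, u≡2; β=4, v≡7 (mod 11); (2|11)=-1, (7|11)=-1; sign (−1)^0·-1^4·-1^3 = -1.
(a,b)_∞: sgn(429)=+, sgn(-14)=−, so +1.
(a,b)_7: α=2, u≡2; β=3, v≡3 (mod 7); (2|7)=+1, (3|7)=-1; sign (−1)^0·+1^3·-1^2 = +1.
(429, -14 / ℚ) ramifies at {2, 11}: a division algebra.

[2, 11]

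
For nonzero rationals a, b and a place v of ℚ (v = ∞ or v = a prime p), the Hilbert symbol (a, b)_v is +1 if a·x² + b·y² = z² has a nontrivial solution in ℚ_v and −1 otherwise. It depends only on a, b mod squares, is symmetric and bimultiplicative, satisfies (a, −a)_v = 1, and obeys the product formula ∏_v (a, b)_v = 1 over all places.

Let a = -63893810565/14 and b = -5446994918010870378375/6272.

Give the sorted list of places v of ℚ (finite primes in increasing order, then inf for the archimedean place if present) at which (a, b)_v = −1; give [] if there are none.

[2, 5, 7, inf]

Mod squares: a ≡ -1190, b ≡ -30. Check v ∈ {∞, 2, 3, 5, 7, 13, 17, 19, 37}.
v=19: a=19^2·(≡17), b=19^2·(≡15) mod 19; (17|19)=+1, (15|19)=-1; (−1)^{2·2·9}·(+1)^2·(-1)^2 = +1.
v=2: v_2(a)=-1, v_2(b)=-7; units ≡ 5, 1 (mod 8); ε·ε+αω+βω = 0·0+-1·0+-7·1 ≡ 1  ⇒  (a,b)_2 = -1.
v=3: a=3^2·(≡1), b=3^3·(≡2) mod 3; (1|3)=+1, (2|3)=-1; (−1)^{2·3·1}·(+1)^3·(-1)^2 = +1.
v=37: a=37^2·(≡23), b=37^4·(≡33) mod 37; (23|37)=-1, (33|37)=+1; (−1)^{2·4·18}·(-1)^4·(+1)^2 = +1.
v=∞: -1190 < 0 and -30 < 0  ⇒  (a,b)_∞ = -1.
v=17: a=17^1·(≡4), b=17^4·(≡9) mod 17; (4|17)=+1, (9|17)=+1; (−1)^{1·4·8}·(+1)^4·(+1)^1 = +1.
v=7: a=7^-1·(≡5), b=7^-2·(≡5) mod 7; (5|7)=-1, (5|7)=-1; (−1)^{-1·-2·3}·(-1)^-2·(-1)^-1 = -1.
v=5: a=5^1·(≡3), b=5^3·(≡4) mod 5; (3|5)=-1, (4|5)=+1; (−1)^{1·3·2}·(-1)^3·(+1)^1 = -1.
v=13: a=13^2·(≡2), b=13^4·(≡4) mod 13; (2|13)=-1, (4|13)=+1; (−1)^{2·4·6}·(-1)^4·(+1)^2 = +1.
Ram(-1190, -30) = {2, 5, 7, ∞}; no ℚ_2-point on the conic.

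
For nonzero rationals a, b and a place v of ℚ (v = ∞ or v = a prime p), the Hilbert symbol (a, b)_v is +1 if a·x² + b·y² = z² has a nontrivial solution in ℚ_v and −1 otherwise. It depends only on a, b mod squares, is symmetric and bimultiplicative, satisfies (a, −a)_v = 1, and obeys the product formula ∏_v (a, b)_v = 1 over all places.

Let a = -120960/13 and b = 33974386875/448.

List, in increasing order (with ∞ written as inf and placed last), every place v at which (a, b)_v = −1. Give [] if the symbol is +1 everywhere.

[2, 3, 5, 7]

Mod squares: a ≡ -2730, b ≡ 77. Check v ∈ {∞, 2, 3, 5, 7, 11, 13, 19}.
v=∞: -2730 < 0 and 77 > 0  ⇒  (a,b)_∞ = +1.
v=5: a=5^1·(≡1), b=5^4·(≡3) mod 5; (1|5)=+1, (3|5)=-1; (−1)^{1·4·2}·(+1)^4·(-1)^1 = -1.
v=2: v_2(a)=7, v_2(b)=-6; units ≡ 3, 5 (mod 8); ε·ε+αω+βω = 1·0+7·1+-6·1 ≡ 1  ⇒  (a,b)_2 = -1.
v=13: a=13^-1·(≡5), b=13^2·(≡3) mod 13; (5|13)=-1, (3|13)=+1; (−1)^{-1·2·6}·(-1)^2·(+1)^-1 = +1.
v=19: a=19^0·(≡1), b=19^2·(≡1) mod 19; (1|19)=+1, (1|19)=+1; (−1)^{0·2·9}·(+1)^2·(+1)^0 = +1.
v=11: a=11^0·(≡9), b=11^1·(≡8) mod 11; (9|11)=+1, (8|11)=-1; (−1)^{0·1·5}·(+1)^1·(-1)^0 = +1.
v=7: a=7^1·(≡4), b=7^-1·(≡2) mod 7; (4|7)=+1, (2|7)=+1; (−1)^{1·-1·3}·(+1)^-1·(+1)^1 = -1.
v=3: a=3^3·(≡2), b=3^4·(≡2) mod 3; (2|3)=-1, (2|3)=-1; (−1)^{3·4·1}·(-1)^4·(-1)^3 = -1.
(-2730, 77 / ℚ) ramifies at {2, 3, 5, 7}: a division algebra.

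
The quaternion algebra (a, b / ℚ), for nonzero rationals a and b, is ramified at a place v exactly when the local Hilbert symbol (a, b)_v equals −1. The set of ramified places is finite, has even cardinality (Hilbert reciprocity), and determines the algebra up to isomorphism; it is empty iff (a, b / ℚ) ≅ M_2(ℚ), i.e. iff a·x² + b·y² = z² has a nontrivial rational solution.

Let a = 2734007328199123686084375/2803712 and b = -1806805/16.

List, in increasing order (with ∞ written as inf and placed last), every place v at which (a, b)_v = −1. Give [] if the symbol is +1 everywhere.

[3, 11]

Mod squares: a ≡ 30, b ≡ -5005. Check v ∈ {∞, 2, 3, 5, 7, 11, 13, 19, 23, 37}.
v=13: a=13^6·(≡4), b=13^1·(≡8) mod 13; (4|13)=+1, (8|13)=-1; (−1)^{6·1·6}·(+1)^1·(-1)^6 = +1.
v=3: a=3^3·(≡1), b=3^0·(≡2) mod 3; (1|3)=+1, (2|3)=-1; (−1)^{3·0·1}·(+1)^0·(-1)^3 = -1.
v=2: v_2(a)=-11, v_2(b)=-4; units ≡ 7, 3 (mod 8); ε·ε+αω+βω = 1·1+-11·1+-4·0 ≡ 0  ⇒  (a,b)_2 = +1.
v=11: a=11^4·(≡6), b=11^1·(≡6) mod 11; (6|11)=-1, (6|11)=-1; (−1)^{4·1·5}·(-1)^1·(-1)^4 = -1.
v=7: a=7^4·(≡2), b=7^1·(≡5) mod 7; (2|7)=+1, (5|7)=-1; (−1)^{4·1·3}·(+1)^1·(-1)^4 = +1.
v=23: a=23^2·(≡15), b=23^0·(≡9) mod 23; (15|23)=-1, (9|23)=+1; (−1)^{2·0·11}·(-1)^0·(+1)^2 = +1.
v=37: a=37^-2·(≡33), b=37^0·(≡1) mod 37; (33|37)=+1, (1|37)=+1; (−1)^{-2·0·18}·(+1)^0·(+1)^-2 = +1.
v=∞: 30 > 0 and -5005 < 0  ⇒  (a,b)_∞ = +1.
v=19: a=19^2·(≡5), b=19^2·(≡9) mod 19; (5|19)=+1, (9|19)=+1; (−1)^{2·2·9}·(+1)^2·(+1)^2 = +1.
v=5: a=5^5·(≡1), b=5^1·(≡4) mod 5; (1|5)=+1, (4|5)=+1; (−1)^{5·1·2}·(+1)^1·(+1)^5 = +1.
|Ram(30, -5005)| = 2, even; anisotropic at {3, 11}.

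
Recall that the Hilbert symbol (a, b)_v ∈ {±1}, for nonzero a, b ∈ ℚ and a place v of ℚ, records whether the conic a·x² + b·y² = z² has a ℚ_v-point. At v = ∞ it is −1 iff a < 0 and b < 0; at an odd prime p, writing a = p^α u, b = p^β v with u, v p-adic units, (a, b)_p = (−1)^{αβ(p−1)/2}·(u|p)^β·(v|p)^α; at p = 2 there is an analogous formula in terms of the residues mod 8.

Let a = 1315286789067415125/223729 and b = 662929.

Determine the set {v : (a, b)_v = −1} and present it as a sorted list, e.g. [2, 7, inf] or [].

[13, 23, 29, 37]

Mod squares: a ≡ 1684272005, b ≡ 662929. Check v ∈ {∞, 2, 3, 5, 11, 13, 19, 23, 29, 31, 37, 41, 43}.
v=5: a=5^3·(≡4), b=5^0·(≡4) mod 5; (4|5)=+1, (4|5)=+1; (−1)^{3·0·2}·(+1)^0·(+1)^3 = +1.
v=3: a=3^10·(≡2), b=3^0·(≡1) mod 3; (2|3)=-1, (1|3)=+1; (−1)^{10·0·1}·(-1)^0·(+1)^10 = +1.
v=19: a=19^1·(≡13), b=19^1·(≡7) mod 19; (13|19)=-1, (7|19)=+1; (−1)^{1·1·9}·(-1)^1·(+1)^1 = +1.
v=13: a=13^1·(≡7), b=13^0·(≡7) mod 13; (7|13)=-1, (7|13)=-1; (−1)^{1·0·6}·(-1)^0·(-1)^1 = -1.
v=∞: 1684272005 > 0 and 662929 > 0  ⇒  (a,b)_∞ = +1.
v=31: a=31^1·(≡24), b=31^0·(≡25) mod 31; (24|31)=-1, (25|31)=+1; (−1)^{1·0·15}·(-1)^0·(+1)^1 = +1.
v=11: a=11^-2·(≡5), b=11^0·(≡3) mod 11; (5|11)=+1, (3|11)=+1; (−1)^{-2·0·5}·(+1)^0·(+1)^-2 = +1.
v=29: a=29^1·(≡6), b=29^0·(≡18) mod 29; (6|29)=+1, (18|29)=-1; (−1)^{1·0·14}·(+1)^0·(-1)^1 = -1.
v=37: a=37^1·(≡19), b=37^1·(≡9) mod 37; (19|37)=-1, (9|37)=+1; (−1)^{1·1·18}·(-1)^1·(+1)^1 = -1.
v=41: a=41^1·(≡26), b=41^1·(≡15) mod 41; (26|41)=-1, (15|41)=-1; (−1)^{1·1·20}·(-1)^1·(-1)^1 = +1.
v=2: v_2(a)=0, v_2(b)=0; units ≡ 5, 1 (mod 8); ε·ε+αω+βω = 0·0+0·0+0·1 ≡ 0  ⇒  (a,b)_2 = +1.
v=43: a=43^-2·(≡6), b=43^0·(≡41) mod 43; (6|43)=+1, (41|43)=+1; (−1)^{-2·0·21}·(+1)^0·(+1)^-2 = +1.
v=23: a=23^2·(≡5), b=23^1·(≡4) mod 23; (5|23)=-1, (4|23)=+1; (−1)^{2·1·11}·(-1)^1·(+1)^2 = -1.
Ram(1684272005, 662929) = {13, 23, 29, 37}; no ℚ_13-point on the conic.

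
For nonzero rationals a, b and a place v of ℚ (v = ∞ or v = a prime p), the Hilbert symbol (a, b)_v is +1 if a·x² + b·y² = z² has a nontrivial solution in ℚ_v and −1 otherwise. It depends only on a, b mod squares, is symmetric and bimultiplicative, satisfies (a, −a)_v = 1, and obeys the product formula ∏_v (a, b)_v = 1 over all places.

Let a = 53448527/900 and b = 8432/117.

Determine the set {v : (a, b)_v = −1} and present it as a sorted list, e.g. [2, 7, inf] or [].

(a, b) ≡ (184943, 6851) mod (ℚ^×)²; places V = {2, 3, 5, 11, 13, 17, 23, 31, 43, ∞}.
(a,b)_31: α=0, u≡1; β=1, v≡1 (mod 31); (1|31)=+1, (1|31)=+1; sign (−1)^0·+1^1·+1^0 = +1.
(a,b)_43: α=1, u≡4; β=0, v≡14 (mod 43); (4|43)=+1, (14|43)=+1; sign (−1)^0·+1^0·+1^1 = +1.
(a,b)_3: α=-2, u≡2; β=-2, v≡2 (mod 3); (2|3)=-1, (2|3)=-1; sign (−1)^0·-1^-2·-1^-2 = +1.
(a,b)_2: α=-2, β=4; u≡7, v≡3 (mod 8); ε(u)ε(v)=1·1, αω(v)=-2·1, βω(u)=4·0; sum ≡ 1  ⇒  -1.
(a,b)_5: α=-2, u≡2; β=0, v≡1 (mod 5); (2|5)=-1, (1|5)=+1; sign (−1)^0·-1^0·+1^-2 = +1.
(a,b)_11: α=1, u≡9; β=0, v≡4 (mod 11); (9|11)=+1, (4|11)=+1; sign (−1)^0·+1^0·+1^1 = +1.
(a,b)_17: α=3, u≡1; β=1, v≡7 (mod 17); (1|17)=+1, (7|17)=-1; sign (−1)^0·+1^1·-1^3 = -1.
(a,b)_23: α=1, u≡7; β=0, v≡7 (mod 23); (7|23)=-1, (7|23)=-1; sign (−1)^0·-1^0·-1^1 = -1.
(a,b)_13: α=0, u≡5; β=-1, v≡11 (mod 13); (5|13)=-1, (11|13)=-1; sign (−1)^0·-1^-1·-1^0 = -1.
(a,b)_∞: sgn(184943)=+, sgn(6851)=+, so +1.
(184943, 6851 / ℚ) ramifies at {2, 13, 17, 23}: a division algebra.

[2, 13, 17, 23]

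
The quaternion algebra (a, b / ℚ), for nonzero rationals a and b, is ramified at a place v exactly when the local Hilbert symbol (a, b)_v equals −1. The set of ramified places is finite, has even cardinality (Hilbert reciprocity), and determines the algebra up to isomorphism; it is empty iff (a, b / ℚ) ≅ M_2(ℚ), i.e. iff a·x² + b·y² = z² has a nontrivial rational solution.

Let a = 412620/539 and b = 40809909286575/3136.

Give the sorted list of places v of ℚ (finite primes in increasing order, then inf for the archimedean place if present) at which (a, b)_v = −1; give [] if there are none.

[3, 5]

(a, b) ≡ (2145, 23) mod (ℚ^×)²; places V = {2, 3, 5, 7, 11, 13, 23, ∞}.
(a,b)_∞: sgn(2145)=+, sgn(23)=+, so +1.
(a,b)_23: α=2, u≡9; β=3, v≡3 (mod 23); (9|23)=+1, (3|23)=+1; sign (−1)^0·+1^3·+1^2 = +1.
(a,b)_7: α=-2, u≡3; β=-2, v≡2 (mod 7); (3|7)=-1, (2|7)=+1; sign (−1)^0·-1^-2·+1^-2 = +1.
(a,b)_11: α=-1, u≡2; β=2, v≡5 (mod 11); (2|11)=-1, (5|11)=+1; sign (−1)^0·-1^2·+1^-1 = +1.
(a,b)_3: α=1, u≡1; β=8, v≡2 (mod 3); (1|3)=+1, (2|3)=-1; sign (−1)^0·+1^8·-1^1 = -1.
(a,b)_5: α=1, u≡1; β=2, v≡3 (mod 5); (1|5)=+1, (3|5)=-1; sign (−1)^0·+1^2·-1^1 = -1.
(a,b)_2: α=2, β=-6; u≡1, v≡7 (mod 8); ε(u)ε(v)=0·1, αω(v)=2·0, βω(u)=-6·0; sum ≡ 0  ⇒  +1.
(a,b)_13: α=1, u≡12; β=2, v≡12 (mod 13); (12|13)=+1, (12|13)=+1; sign (−1)^0·+1^2·+1^1 = +1.
(2145, 23 / ℚ) ramifies at {3, 5}: a division algebra.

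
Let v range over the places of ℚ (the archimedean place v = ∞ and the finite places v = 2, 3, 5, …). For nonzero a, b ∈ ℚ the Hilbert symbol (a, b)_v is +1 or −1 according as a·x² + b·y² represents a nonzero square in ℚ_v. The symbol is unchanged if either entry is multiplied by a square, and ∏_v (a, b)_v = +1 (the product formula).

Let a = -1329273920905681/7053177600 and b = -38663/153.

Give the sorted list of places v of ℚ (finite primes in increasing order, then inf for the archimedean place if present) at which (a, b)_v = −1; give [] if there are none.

[3, inf]

(a, b) ≡ (-51, -391) mod (ℚ^×)²; places V = {2, 3, 5, 7, 17, 23, 41, ∞}.
(a,b)_2: α=-8, β=0; u≡5, v≡1 (mod 8); ε(u)ε(v)=0·0, αω(v)=-8·0, βω(u)=0·1; sum ≡ 0  ⇒  +1.
(a,b)_3: α=-3, u≡1; β=-2, v≡2 (mod 3); (1|3)=+1, (2|3)=-1; sign (−1)^0·+1^-2·-1^-3 = -1.
(a,b)_∞: sgn(-51)=−, sgn(-391)=−, so -1.
(a,b)_7: α=-4, u≡5; β=0, v≡2 (mod 7); (5|7)=-1, (2|7)=+1; sign (−1)^0·-1^0·+1^-4 = +1.
(a,b)_23: α=4, u≡1; β=1, v≡6 (mod 23); (1|23)=+1, (6|23)=+1; sign (−1)^0·+1^1·+1^4 = +1.
(a,b)_17: α=-1, u≡12; β=-1, v≡7 (mod 17); (12|17)=-1, (7|17)=-1; sign (−1)^0·-1^-1·-1^-1 = +1.
(a,b)_41: α=6, u≡8; β=2, v≡17 (mod 41); (8|41)=+1, (17|41)=-1; sign (−1)^0·+1^2·-1^6 = +1.
(a,b)_5: α=-2, u≡1; β=0, v≡4 (mod 5); (1|5)=+1, (4|5)=+1; sign (−1)^0·+1^0·+1^-2 = +1.
(-51, -391 / ℚ) ramifies at {3, ∞}: a division algebra.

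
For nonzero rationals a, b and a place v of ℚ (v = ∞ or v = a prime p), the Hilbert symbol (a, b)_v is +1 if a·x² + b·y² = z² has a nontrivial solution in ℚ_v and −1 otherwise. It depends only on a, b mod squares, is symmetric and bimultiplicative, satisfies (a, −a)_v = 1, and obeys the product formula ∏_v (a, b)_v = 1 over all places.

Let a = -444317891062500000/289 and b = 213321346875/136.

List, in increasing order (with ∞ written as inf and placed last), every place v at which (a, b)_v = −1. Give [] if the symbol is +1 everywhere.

(a, b) ≡ (-2730, 6630) mod (ℚ^×)²; places V = {2, 3, 5, 7, 13, 17, ∞}.
(a,b)_17: α=-2, u≡12; β=-1, v≡15 (mod 17); (12|17)=-1, (15|17)=+1; sign (−1)^0·-1^-1·+1^-2 = -1.
(a,b)_3: α=13, u≡2; β=7, v≡2 (mod 3); (2|3)=-1, (2|3)=-1; sign (−1)^1·-1^7·-1^13 = -1.
(a,b)_7: α=3, u≡1; β=4, v≡4 (mod 7); (1|7)=+1, (4|7)=+1; sign (−1)^0·+1^4·+1^3 = +1.
(a,b)_5: α=9, u≡4; β=5, v≡1 (mod 5); (4|5)=+1, (1|5)=+1; sign (−1)^0·+1^5·+1^9 = +1.
(a,b)_13: α=1, u≡6; β=1, v≡3 (mod 13); (6|13)=-1, (3|13)=+1; sign (−1)^0·-1^1·+1^1 = -1.
(a,b)_∞: sgn(-2730)=−, sgn(6630)=+, so +1.
(a,b)_2: α=5, β=-3; u≡3, v≡3 (mod 8); ε(u)ε(v)=1·1, αω(v)=5·1, βω(u)=-3·1; sum ≡ 1  ⇒  -1.
Ram(-2730, 6630) = {2, 3, 13, 17}; no ℚ_2-point on the conic.

[2, 3, 13, 17]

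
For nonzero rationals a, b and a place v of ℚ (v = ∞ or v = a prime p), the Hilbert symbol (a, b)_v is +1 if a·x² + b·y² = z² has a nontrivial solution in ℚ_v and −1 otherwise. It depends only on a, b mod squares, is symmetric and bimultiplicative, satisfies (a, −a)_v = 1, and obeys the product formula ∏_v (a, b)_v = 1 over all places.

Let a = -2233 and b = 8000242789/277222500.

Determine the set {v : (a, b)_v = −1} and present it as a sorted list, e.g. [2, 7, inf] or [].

[23, 29]

Mod squares: a ≡ -2233, b ≡ 4669. Check v ∈ {∞, 2, 3, 5, 7, 11, 17, 23, 29, 37}.
v=17: a=17^0·(≡11), b=17^2·(≡5) mod 17; (11|17)=-1, (5|17)=-1; (−1)^{0·2·8}·(-1)^2·(-1)^0 = +1.
v=37: a=37^0·(≡24), b=37^-2·(≡34) mod 37; (24|37)=-1, (34|37)=+1; (−1)^{0·-2·18}·(-1)^-2·(+1)^0 = +1.
v=∞: -2233 < 0 and 4669 > 0  ⇒  (a,b)_∞ = +1.
v=7: a=7^1·(≡3), b=7^3·(≡4) mod 7; (3|7)=-1, (4|7)=+1; (−1)^{1·3·3}·(-1)^3·(+1)^1 = +1.
v=29: a=29^1·(≡10), b=29^1·(≡16) mod 29; (10|29)=-1, (16|29)=+1; (−1)^{1·1·14}·(-1)^1·(+1)^1 = -1.
v=5: a=5^0·(≡2), b=5^-4·(≡4) mod 5; (2|5)=-1, (4|5)=+1; (−1)^{0·-4·2}·(-1)^-4·(+1)^0 = +1.
v=3: a=3^0·(≡2), b=3^-4·(≡1) mod 3; (2|3)=-1, (1|3)=+1; (−1)^{0·-4·1}·(-1)^-4·(+1)^0 = +1.
v=2: v_2(a)=0, v_2(b)=-2; units ≡ 7, 5 (mod 8); ε·ε+αω+βω = 1·0+0·1+-2·0 ≡ 0  ⇒  (a,b)_2 = +1.
v=11: a=11^1·(≡6), b=11^2·(≡4) mod 11; (6|11)=-1, (4|11)=+1; (−1)^{1·2·5}·(-1)^2·(+1)^1 = +1.
v=23: a=23^0·(≡21), b=23^1·(≡19) mod 23; (21|23)=-1, (19|23)=-1; (−1)^{0·1·11}·(-1)^1·(-1)^0 = -1.
(-2233, 4669 / ℚ) ramifies at {23, 29}: a division algebra.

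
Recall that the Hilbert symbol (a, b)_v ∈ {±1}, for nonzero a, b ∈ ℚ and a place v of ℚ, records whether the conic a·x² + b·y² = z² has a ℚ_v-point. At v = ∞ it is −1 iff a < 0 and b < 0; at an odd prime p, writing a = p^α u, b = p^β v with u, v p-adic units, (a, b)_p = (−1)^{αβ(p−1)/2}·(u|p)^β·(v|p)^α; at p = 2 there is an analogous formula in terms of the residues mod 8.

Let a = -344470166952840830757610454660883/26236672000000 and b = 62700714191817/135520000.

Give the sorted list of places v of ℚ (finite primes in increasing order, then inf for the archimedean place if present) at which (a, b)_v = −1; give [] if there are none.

(a, b) ≡ (-2733549, 143871) mod (ℚ^×)²; places V = {2, 3, 5, 7, 11, 13, 17, 19, 31, ∞}.
(a,b)_11: α=-4, u≡10; β=-2, v≡10 (mod 11); (10|11)=-1, (10|11)=-1; sign (−1)^0·-1^-2·-1^-4 = +1.
(a,b)_31: α=3, u≡10; β=1, v≡17 (mod 31); (10|31)=+1, (17|31)=-1; sign (−1)^1·+1^1·-1^3 = +1.
(a,b)_17: α=7, u≡11; β=3, v≡12 (mod 17); (11|17)=-1, (12|17)=-1; sign (−1)^0·-1^3·-1^7 = +1.
(a,b)_19: α=7, u≡9; β=4, v≡3 (mod 19); (9|19)=+1, (3|19)=-1; sign (−1)^0·+1^4·-1^7 = -1.
(a,b)_7: α=-1, u≡4; β=-1, v≡1 (mod 7); (4|7)=+1, (1|7)=+1; sign (−1)^1·+1^-1·+1^-1 = -1.
(a,b)_∞: sgn(-2733549)=−, sgn(143871)=+, so +1.
(a,b)_5: α=-6, u≡4; β=-4, v≡1 (mod 5); (4|5)=+1, (1|5)=+1; sign (−1)^0·+1^-4·+1^-6 = +1.
(a,b)_3: α=15, u≡1; β=5, v≡2 (mod 3); (1|3)=+1, (2|3)=-1; sign (−1)^1·+1^5·-1^15 = +1.
(a,b)_13: α=3, u≡7; β=1, v≡10 (mod 13); (7|13)=-1, (10|13)=+1; sign (−1)^0·-1^1·+1^3 = -1.
(a,b)_2: α=-14, β=-8; u≡3, v≡7 (mod 8); ε(u)ε(v)=1·1, αω(v)=-14·0, βω(u)=-8·1; sum ≡ 1  ⇒  -1.
Ram(-2733549, 143871) = {2, 7, 13, 19}; no ℚ_2-point on the conic.

[2, 7, 13, 19]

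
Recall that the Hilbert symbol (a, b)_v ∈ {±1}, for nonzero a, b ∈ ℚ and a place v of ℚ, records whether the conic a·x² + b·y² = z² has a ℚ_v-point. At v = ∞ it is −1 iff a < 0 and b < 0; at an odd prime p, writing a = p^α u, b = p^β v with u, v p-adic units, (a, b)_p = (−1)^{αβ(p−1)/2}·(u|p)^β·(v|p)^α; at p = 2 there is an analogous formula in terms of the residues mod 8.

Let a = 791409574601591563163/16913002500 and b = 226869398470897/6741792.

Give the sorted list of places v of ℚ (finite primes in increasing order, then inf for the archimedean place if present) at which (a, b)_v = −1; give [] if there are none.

[2, 13]

(a, b) ≡ (7163, 7826) mod (ℚ^×)²; places V = {2, 3, 5, 7, 13, 17, 19, 23, 29, 43, ∞}.
(a,b)_23: α=2, u≡21; β=2, v≡13 (mod 23); (21|23)=-1, (13|23)=+1; sign (−1)^0·-1^2·+1^2 = +1.
(a,b)_7: α=4, u≡4; β=1, v≡6 (mod 7); (4|7)=+1, (6|7)=-1; sign (−1)^0·+1^1·-1^4 = +1.
(a,b)_2: α=-2, β=-5; u≡3, v≡1 (mod 8); ε(u)ε(v)=1·0, αω(v)=-2·0, βω(u)=-5·1; sum ≡ 1  ⇒  -1.
(a,b)_∞: sgn(7163)=+, sgn(7826)=+, so +1.
(a,b)_43: α=2, u≡15; β=1, v≡24 (mod 43); (15|43)=+1, (24|43)=+1; sign (−1)^0·+1^1·+1^2 = +1.
(a,b)_5: α=-4, u≡2; β=0, v≡1 (mod 5); (2|5)=-1, (1|5)=+1; sign (−1)^0·-1^0·+1^-4 = +1.
(a,b)_17: α=-4, u≡12; β=-2, v≡5 (mod 17); (12|17)=-1, (5|17)=-1; sign (−1)^0·-1^-2·-1^-4 = +1.
(a,b)_13: α=1, u≡5; β=1, v≡3 (mod 13); (5|13)=-1, (3|13)=+1; sign (−1)^0·-1^1·+1^1 = -1.
(a,b)_19: α=7, u≡6; β=4, v≡5 (mod 19); (6|19)=+1, (5|19)=+1; sign (−1)^0·+1^4·+1^7 = +1.
(a,b)_3: α=-4, u≡2; β=-6, v≡2 (mod 3); (2|3)=-1, (2|3)=-1; sign (−1)^0·-1^-6·-1^-4 = +1.
(a,b)_29: α=1, u≡2; β=2, v≡28 (mod 29); (2|29)=-1, (28|29)=+1; sign (−1)^0·-1^2·+1^1 = +1.
Ram(7163, 7826) = {2, 13}; no ℚ_2-point on the conic.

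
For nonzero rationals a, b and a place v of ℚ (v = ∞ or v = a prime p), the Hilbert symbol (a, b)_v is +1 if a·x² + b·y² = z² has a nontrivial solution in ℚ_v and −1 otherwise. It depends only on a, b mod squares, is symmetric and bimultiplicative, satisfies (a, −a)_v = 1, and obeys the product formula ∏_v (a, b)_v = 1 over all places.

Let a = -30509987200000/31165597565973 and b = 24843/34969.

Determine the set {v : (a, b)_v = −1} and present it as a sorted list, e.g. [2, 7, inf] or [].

Mod squares: a ≡ -715, b ≡ 3. Check v ∈ {∞, 2, 3, 5, 7, 11, 13, 17, 19, 29, 37}.
v=37: a=37^-4·(≡12), b=37^0·(≡4) mod 37; (12|37)=+1, (4|37)=+1; (−1)^{-4·0·18}·(+1)^0·(+1)^-4 = +1.
v=17: a=17^0·(≡1), b=17^-2·(≡3) mod 17; (1|17)=+1, (3|17)=-1; (−1)^{0·-2·8}·(+1)^-2·(-1)^0 = +1.
v=∞: -715 < 0 and 3 > 0  ⇒  (a,b)_∞ = +1.
v=29: a=29^-2·(≡19), b=29^0·(≡2) mod 29; (19|29)=-1, (2|29)=-1; (−1)^{-2·0·14}·(-1)^0·(-1)^-2 = +1.
v=7: a=7^4·(≡3), b=7^2·(≡6) mod 7; (3|7)=-1, (6|7)=-1; (−1)^{4·2·3}·(-1)^2·(-1)^4 = +1.
v=13: a=13^-3·(≡12), b=13^2·(≡9) mod 13; (12|13)=+1, (9|13)=+1; (−1)^{-3·2·6}·(+1)^2·(+1)^-3 = +1.
v=5: a=5^5·(≡2), b=5^0·(≡2) mod 5; (2|5)=-1, (2|5)=-1; (−1)^{5·0·2}·(-1)^0·(-1)^5 = -1.
v=11: a=11^1·(≡3), b=11^-2·(≡9) mod 11; (3|11)=+1, (9|11)=+1; (−1)^{1·-2·5}·(+1)^-2·(+1)^1 = +1.
v=2: v_2(a)=10, v_2(b)=0; units ≡ 5, 3 (mod 8); ε·ε+αω+βω = 0·1+10·1+0·1 ≡ 0  ⇒  (a,b)_2 = +1.
v=3: a=3^-2·(≡2), b=3^1·(≡1) mod 3; (2|3)=-1, (1|3)=+1; (−1)^{-2·1·1}·(-1)^1·(+1)^-2 = -1.
v=19: a=19^2·(≡7), b=19^0·(≡18) mod 19; (7|19)=+1, (18|19)=-1; (−1)^{2·0·9}·(+1)^0·(-1)^2 = +1.
Ram(-715, 3) = {3, 5}; no ℚ_3-point on the conic.

[3, 5]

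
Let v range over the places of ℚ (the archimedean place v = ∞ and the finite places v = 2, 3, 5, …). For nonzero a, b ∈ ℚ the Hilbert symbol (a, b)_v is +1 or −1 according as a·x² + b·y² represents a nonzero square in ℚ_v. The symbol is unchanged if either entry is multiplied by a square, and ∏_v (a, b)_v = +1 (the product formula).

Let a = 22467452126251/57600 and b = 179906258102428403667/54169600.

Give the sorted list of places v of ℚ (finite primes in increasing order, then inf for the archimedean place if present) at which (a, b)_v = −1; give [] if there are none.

(a, b) ≡ (19, 43) mod (ℚ^×)²; places V = {2, 3, 5, 11, 19, 23, 43, ∞}.
(a,b)_11: α=6, u≡7; β=8, v≡6 (mod 11); (7|11)=-1, (6|11)=-1; sign (−1)^0·-1^8·-1^6 = +1.
(a,b)_2: α=-8, β=-12; u≡3, v≡3 (mod 8); ε(u)ε(v)=1·1, αω(v)=-8·1, βω(u)=-12·1; sum ≡ 1  ⇒  -1.
(a,b)_3: α=-2, u≡1; β=4, v≡1 (mod 3); (1|3)=+1, (1|3)=+1; sign (−1)^0·+1^4·+1^-2 = +1.
(a,b)_43: α=2, u≡30; β=3, v≡24 (mod 43); (30|43)=-1, (24|43)=+1; sign (−1)^0·-1^3·+1^2 = -1.
(a,b)_∞: sgn(19)=+, sgn(43)=+, so +1.
(a,b)_19: α=3, u≡4; β=4, v≡16 (mod 19); (4|19)=+1, (16|19)=+1; sign (−1)^0·+1^4·+1^3 = +1.
(a,b)_5: α=-2, u≡4; β=-2, v≡3 (mod 5); (4|5)=+1, (3|5)=-1; sign (−1)^0·+1^-2·-1^-2 = +1.
(a,b)_23: α=0, u≡19; β=-2, v≡11 (mod 23); (19|23)=-1, (11|23)=-1; sign (−1)^0·-1^-2·-1^0 = +1.
(19, 43 / ℚ) ramifies at {2, 43}: a division algebra.

[2, 43]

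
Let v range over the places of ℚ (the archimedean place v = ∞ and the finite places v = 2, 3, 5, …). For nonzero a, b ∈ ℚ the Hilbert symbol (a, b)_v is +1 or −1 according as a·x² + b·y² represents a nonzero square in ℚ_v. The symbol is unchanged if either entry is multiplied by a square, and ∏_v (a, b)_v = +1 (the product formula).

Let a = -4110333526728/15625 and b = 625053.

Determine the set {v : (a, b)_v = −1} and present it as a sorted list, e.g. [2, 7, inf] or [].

[2, 3, 11, 23]

(a, b) ≡ (-2613858, 625053) mod (ℚ^×)²; places V = {2, 3, 5, 11, 13, 19, 23, 31, 47, ∞}.
(a,b)_3: α=3, u≡1; β=1, v≡1 (mod 3); (1|3)=+1, (1|3)=+1; sign (−1)^1·+1^1·+1^3 = -1.
(a,b)_47: α=1, u≡42; β=1, v≡45 (mod 47); (42|47)=+1, (45|47)=-1; sign (−1)^1·+1^1·-1^1 = +1.
(a,b)_13: α=1, u≡2; β=1, v≡7 (mod 13); (2|13)=-1, (7|13)=-1; sign (−1)^0·-1^1·-1^1 = +1.
(a,b)_19: α=2, u≡18; β=0, v≡10 (mod 19); (18|19)=-1, (10|19)=-1; sign (−1)^0·-1^0·-1^2 = +1.
(a,b)_11: α=2, u≡6; β=1, v≡8 (mod 11); (6|11)=-1, (8|11)=-1; sign (−1)^0·-1^1·-1^2 = -1.
(a,b)_23: α=1, u≡15; β=0, v≡5 (mod 23); (15|23)=-1, (5|23)=-1; sign (−1)^0·-1^0·-1^1 = -1.
(a,b)_2: α=3, β=0; u≡7, v≡5 (mod 8); ε(u)ε(v)=1·0, αω(v)=3·1, βω(u)=0·0; sum ≡ 1  ⇒  -1.
(a,b)_∞: sgn(-2613858)=−, sgn(625053)=+, so +1.
(a,b)_5: α=-6, u≡2; β=0, v≡3 (mod 5); (2|5)=-1, (3|5)=-1; sign (−1)^0·-1^0·-1^-6 = +1.
(a,b)_31: α=1, u≡20; β=1, v≡13 (mod 31); (20|31)=+1, (13|31)=-1; sign (−1)^1·+1^1·-1^1 = +1.
(-2613858, 625053 / ℚ) ramifies at {2, 3, 11, 23}: a division algebra.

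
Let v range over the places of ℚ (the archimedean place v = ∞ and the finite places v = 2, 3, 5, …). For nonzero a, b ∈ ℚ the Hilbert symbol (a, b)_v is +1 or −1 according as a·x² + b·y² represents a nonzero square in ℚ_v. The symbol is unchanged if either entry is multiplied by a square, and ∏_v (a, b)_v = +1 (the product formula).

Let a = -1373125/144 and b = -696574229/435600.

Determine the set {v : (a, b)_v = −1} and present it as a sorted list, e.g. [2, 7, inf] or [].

(a, b) ≡ (-13, -29) mod (ℚ^×)²; places V = {2, 3, 5, 11, 13, 29, ∞}.
(a,b)_29: α=0, u≡4; β=3, v≡6 (mod 29); (4|29)=+1, (6|29)=+1; sign (−1)^0·+1^3·+1^0 = +1.
(a,b)_5: α=4, u≡2; β=-2, v≡4 (mod 5); (2|5)=-1, (4|5)=+1; sign (−1)^0·-1^-2·+1^4 = +1.
(a,b)_11: α=0, u≡5; β=-2, v≡4 (mod 11); (5|11)=+1, (4|11)=+1; sign (−1)^0·+1^-2·+1^0 = +1.
(a,b)_∞: sgn(-13)=−, sgn(-29)=−, so -1.
(a,b)_13: α=3, u≡12; β=4, v≡10 (mod 13); (12|13)=+1, (10|13)=+1; sign (−1)^0·+1^4·+1^3 = +1.
(a,b)_2: α=-4, β=-4; u≡3, v≡3 (mod 8); ε(u)ε(v)=1·1, αω(v)=-4·1, βω(u)=-4·1; sum ≡ 1  ⇒  -1.
(a,b)_3: α=-2, u≡2; β=-2, v≡1 (mod 3); (2|3)=-1, (1|3)=+1; sign (−1)^0·-1^-2·+1^-2 = +1.
Ram(-13, -29) = {2, ∞}; no ℚ_2-point on the conic.

[2, inf]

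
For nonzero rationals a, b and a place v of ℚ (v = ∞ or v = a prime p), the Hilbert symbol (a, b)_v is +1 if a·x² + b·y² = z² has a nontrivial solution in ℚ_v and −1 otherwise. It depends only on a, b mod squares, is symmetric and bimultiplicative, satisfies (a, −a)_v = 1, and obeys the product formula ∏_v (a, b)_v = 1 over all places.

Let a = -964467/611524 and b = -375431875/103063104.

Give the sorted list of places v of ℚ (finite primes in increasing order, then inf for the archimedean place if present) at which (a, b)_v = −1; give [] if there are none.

Mod squares: a ≡ -3, b ≡ -12259. Check v ∈ {∞, 2, 3, 5, 7, 13, 17, 23, 41, 47}.
v=47: a=47^0·(≡23), b=47^-2·(≡7) mod 47; (23|47)=-1, (7|47)=+1; (−1)^{0·-2·23}·(-1)^-2·(+1)^0 = +1.
v=5: a=5^0·(≡2), b=5^4·(≡1) mod 5; (2|5)=-1, (1|5)=+1; (−1)^{0·4·2}·(-1)^4·(+1)^0 = +1.
v=2: v_2(a)=-2, v_2(b)=-6; units ≡ 5, 5 (mod 8); ε·ε+αω+βω = 0·0+-2·1+-6·1 ≡ 0  ⇒  (a,b)_2 = +1.
v=41: a=41^0·(≡11), b=41^1·(≡27) mod 41; (11|41)=-1, (27|41)=-1; (−1)^{0·1·20}·(-1)^1·(-1)^0 = -1.
v=3: a=3^9·(≡2), b=3^-6·(≡2) mod 3; (2|3)=-1, (2|3)=-1; (−1)^{9·-6·1}·(-1)^-6·(-1)^9 = -1.
v=13: a=13^0·(≡4), b=13^1·(≡8) mod 13; (4|13)=+1, (8|13)=-1; (−1)^{0·1·6}·(+1)^1·(-1)^0 = +1.
v=23: a=23^-2·(≡14), b=23^1·(≡19) mod 23; (14|23)=-1, (19|23)=-1; (−1)^{-2·1·11}·(-1)^1·(-1)^-2 = -1.
v=∞: -3 < 0 and -12259 < 0  ⇒  (a,b)_∞ = -1.
v=17: a=17^-2·(≡12), b=17^0·(≡2) mod 17; (12|17)=-1, (2|17)=+1; (−1)^{-2·0·8}·(-1)^0·(+1)^-2 = +1.
v=7: a=7^2·(≡2), b=7^2·(≡6) mod 7; (2|7)=+1, (6|7)=-1; (−1)^{2·2·3}·(+1)^2·(-1)^2 = +1.
|Ram(-3, -12259)| = 4, even; anisotropic at {3, 23, 41, ∞}.

[3, 23, 41, inf]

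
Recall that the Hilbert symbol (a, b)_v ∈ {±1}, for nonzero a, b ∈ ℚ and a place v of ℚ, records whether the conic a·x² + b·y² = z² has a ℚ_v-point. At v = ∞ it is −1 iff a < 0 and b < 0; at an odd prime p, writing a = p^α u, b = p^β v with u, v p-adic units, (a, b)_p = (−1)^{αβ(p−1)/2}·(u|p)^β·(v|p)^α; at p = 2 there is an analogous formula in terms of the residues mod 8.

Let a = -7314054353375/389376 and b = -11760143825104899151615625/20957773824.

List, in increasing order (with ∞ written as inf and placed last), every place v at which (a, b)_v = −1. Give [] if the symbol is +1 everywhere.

(a, b) ≡ (-935, -665) mod (ℚ^×)²; places V = {2, 3, 5, 7, 11, 13, 17, 19, 29, ∞}.
(a,b)_19: α=4, u≡13; β=9, v≡14 (mod 19); (13|19)=-1, (14|19)=-1; sign (−1)^0·-1^9·-1^4 = -1.
(a,b)_5: α=3, u≡3; β=5, v≡2 (mod 5); (3|5)=-1, (2|5)=-1; sign (−1)^0·-1^5·-1^3 = +1.
(a,b)_17: α=1, u≡16; β=2, v≡8 (mod 17); (16|17)=+1, (8|17)=+1; sign (−1)^0·+1^2·+1^1 = +1.
(a,b)_7: α=4, u≡3; β=9, v≡6 (mod 7); (3|7)=-1, (6|7)=-1; sign (−1)^0·-1^9·-1^4 = -1.
(a,b)_11: α=1, u≡1; β=0, v≡7 (mod 11); (1|11)=+1, (7|11)=-1; sign (−1)^0·+1^0·-1^1 = -1.
(a,b)_3: α=-2, u≡1; β=-2, v≡1 (mod 3); (1|3)=+1, (1|3)=+1; sign (−1)^0·+1^-2·+1^-2 = +1.
(a,b)_29: α=0, u≡25; β=-2, v≡27 (mod 29); (25|29)=+1, (27|29)=-1; sign (−1)^0·+1^-2·-1^0 = +1.
(a,b)_2: α=-8, β=-14; u≡1, v≡7 (mod 8); ε(u)ε(v)=0·1, αω(v)=-8·0, βω(u)=-14·0; sum ≡ 0  ⇒  +1.
(a,b)_13: α=-2, u≡12; β=-2, v≡2 (mod 13); (12|13)=+1, (2|13)=-1; sign (−1)^0·+1^-2·-1^-2 = +1.
(a,b)_∞: sgn(-935)=−, sgn(-665)=−, so -1.
(-935, -665 / ℚ) ramifies at {7, 11, 19, ∞}: a division algebra.

[7, 11, 19, inf]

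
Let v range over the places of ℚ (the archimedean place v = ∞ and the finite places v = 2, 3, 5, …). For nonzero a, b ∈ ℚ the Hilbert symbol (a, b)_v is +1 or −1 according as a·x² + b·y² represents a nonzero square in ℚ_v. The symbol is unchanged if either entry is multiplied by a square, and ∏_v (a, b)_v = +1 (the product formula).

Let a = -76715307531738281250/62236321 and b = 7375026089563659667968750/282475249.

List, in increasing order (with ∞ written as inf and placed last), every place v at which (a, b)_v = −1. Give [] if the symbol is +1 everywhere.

(a, b) ≡ (-34, 11310) mod (ℚ^×)²; places V = {2, 3, 5, 7, 13, 17, 23, 29, ∞}.
(a,b)_13: α=2, u≡5; β=3, v≡10 (mod 13); (5|13)=-1, (10|13)=+1; sign (−1)^0·-1^3·+1^2 = -1.
(a,b)_∞: sgn(-34)=−, sgn(11310)=+, so +1.
(a,b)_7: α=-6, u≡4; β=-10, v≡6 (mod 7); (4|7)=+1, (6|7)=-1; sign (−1)^0·+1^-10·-1^-6 = +1.
(a,b)_2: α=1, β=1; u≡7, v≡7 (mod 8); ε(u)ε(v)=1·1, αω(v)=1·0, βω(u)=1·0; sum ≡ 1  ⇒  -1.
(a,b)_29: α=2, u≡7; β=3, v≡1 (mod 29); (7|29)=+1, (1|29)=+1; sign (−1)^0·+1^3·+1^2 = +1.
(a,b)_5: α=14, u≡4; β=15, v≡3 (mod 5); (4|5)=+1, (3|5)=-1; sign (−1)^0·+1^15·-1^14 = +1.
(a,b)_3: α=2, u≡2; β=3, v≡2 (mod 3); (2|3)=-1, (2|3)=-1; sign (−1)^0·-1^3·-1^2 = -1.
(a,b)_17: α=3, u≡1; β=4, v≡3 (mod 17); (1|17)=+1, (3|17)=-1; sign (−1)^0·+1^4·-1^3 = -1.
(a,b)_23: α=-2, u≡16; β=0, v≡14 (mod 23); (16|23)=+1, (14|23)=-1; sign (−1)^0·+1^0·-1^-2 = +1.
Ram(-34, 11310) = {2, 3, 13, 17}; no ℚ_2-point on the conic.

[2, 3, 13, 17]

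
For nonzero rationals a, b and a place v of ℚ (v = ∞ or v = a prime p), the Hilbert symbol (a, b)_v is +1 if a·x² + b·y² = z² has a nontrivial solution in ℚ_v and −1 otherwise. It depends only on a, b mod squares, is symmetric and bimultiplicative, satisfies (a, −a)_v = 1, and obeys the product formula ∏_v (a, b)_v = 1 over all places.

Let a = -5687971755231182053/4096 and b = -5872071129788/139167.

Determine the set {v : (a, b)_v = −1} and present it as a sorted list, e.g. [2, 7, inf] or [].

Mod squares: a ≡ -13, b ≡ -7268849. Check v ∈ {∞, 2, 3, 7, 13, 19, 29, 31, 41, 43, 47}.
v=41: a=41^2·(≡11), b=41^3·(≡8) mod 41; (11|41)=-1, (8|41)=+1; (−1)^{2·3·20}·(-1)^3·(+1)^2 = -1.
v=19: a=19^2·(≡5), b=19^1·(≡3) mod 19; (5|19)=+1, (3|19)=-1; (−1)^{2·1·9}·(+1)^1·(-1)^2 = +1.
v=31: a=31^2·(≡16), b=31^1·(≡10) mod 31; (16|31)=+1, (10|31)=+1; (−1)^{2·1·15}·(+1)^1·(+1)^2 = +1.
v=3: a=3^0·(≡2), b=3^-2·(≡1) mod 3; (2|3)=-1, (1|3)=+1; (−1)^{0·-2·1}·(-1)^-2·(+1)^0 = +1.
v=2: v_2(a)=-12, v_2(b)=2; units ≡ 3, 7 (mod 8); ε·ε+αω+βω = 1·1+-12·0+2·1 ≡ 1  ⇒  (a,b)_2 = -1.
v=7: a=7^4·(≡1), b=7^-1·(≡4) mod 7; (1|7)=+1, (4|7)=+1; (−1)^{4·-1·3}·(+1)^-1·(+1)^4 = +1.
v=29: a=29^0·(≡20), b=29^2·(≡25) mod 29; (20|29)=+1, (25|29)=+1; (−1)^{0·2·14}·(+1)^2·(+1)^0 = +1.
v=43: a=43^2·(≡32), b=43^1·(≡29) mod 43; (32|43)=-1, (29|43)=-1; (−1)^{2·1·21}·(-1)^1·(-1)^2 = -1.
v=13: a=13^3·(≡1), b=13^0·(≡10) mod 13; (1|13)=+1, (10|13)=+1; (−1)^{3·0·6}·(+1)^0·(+1)^3 = +1.
v=∞: -13 < 0 and -7268849 < 0  ⇒  (a,b)_∞ = -1.
v=47: a=47^0·(≡24), b=47^-2·(≡22) mod 47; (24|47)=+1, (22|47)=-1; (−1)^{0·-2·23}·(+1)^-2·(-1)^0 = +1.
Ram(-13, -7268849) = {2, 41, 43, ∞}; no ℚ_2-point on the conic.

[2, 41, 43, inf]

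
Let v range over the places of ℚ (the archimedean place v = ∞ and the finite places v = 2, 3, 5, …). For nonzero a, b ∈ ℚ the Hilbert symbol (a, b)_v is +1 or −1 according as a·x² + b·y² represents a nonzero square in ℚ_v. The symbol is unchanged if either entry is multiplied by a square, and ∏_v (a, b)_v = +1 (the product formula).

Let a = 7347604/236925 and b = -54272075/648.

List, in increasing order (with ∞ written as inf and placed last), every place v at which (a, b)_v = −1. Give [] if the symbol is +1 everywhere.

[11, 17, 19, 47]

(a, b) ≡ (197353, -4341766) mod (ℚ^×)²; places V = {2, 3, 5, 11, 13, 17, 19, 47, ∞}.
(a,b)_5: α=-2, u≡2; β=2, v≡4 (mod 5); (2|5)=-1, (4|5)=+1; sign (−1)^0·-1^2·+1^-2 = +1.
(a,b)_19: α=1, u≡2; β=1, v≡8 (mod 19); (2|19)=-1, (8|19)=-1; sign (−1)^1·-1^1·-1^1 = -1.
(a,b)_∞: sgn(197353)=+, sgn(-4341766)=−, so +1.
(a,b)_13: α=-1, u≡9; β=1, v≡10 (mod 13); (9|13)=+1, (10|13)=+1; sign (−1)^0·+1^1·+1^-1 = +1.
(a,b)_47: α=1, u≡42; β=1, v≡17 (mod 47); (42|47)=+1, (17|47)=+1; sign (−1)^1·+1^1·+1^1 = -1.
(a,b)_17: α=1, u≡16; β=1, v≡3 (mod 17); (16|17)=+1, (3|17)=-1; sign (−1)^0·+1^1·-1^1 = -1.
(a,b)_2: α=2, β=-3; u≡1, v≡5 (mod 8); ε(u)ε(v)=0·0, αω(v)=2·1, βω(u)=-3·0; sum ≡ 0  ⇒  +1.
(a,b)_3: α=-6, u≡1; β=-4, v≡2 (mod 3); (1|3)=+1, (2|3)=-1; sign (−1)^0·+1^-4·-1^-6 = +1.
(a,b)_11: α=2, u≡10; β=1, v≡6 (mod 11); (10|11)=-1, (6|11)=-1; sign (−1)^0·-1^1·-1^2 = -1.
(197353, -4341766 / ℚ) ramifies at {11, 17, 19, 47}: a division algebra.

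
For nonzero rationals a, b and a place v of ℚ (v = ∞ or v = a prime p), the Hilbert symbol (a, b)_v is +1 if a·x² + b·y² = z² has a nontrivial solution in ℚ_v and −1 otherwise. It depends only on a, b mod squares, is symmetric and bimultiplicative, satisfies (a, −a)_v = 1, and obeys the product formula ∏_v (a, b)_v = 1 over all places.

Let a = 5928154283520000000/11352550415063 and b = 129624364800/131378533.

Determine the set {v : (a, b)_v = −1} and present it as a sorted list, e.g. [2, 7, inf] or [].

(a, b) ≡ (690, 91) mod (ℚ^×)²; places V = {2, 3, 5, 7, 11, 13, 17, 23, ∞}.
(a,b)_13: α=-2, u≡1; β=-1, v≡6 (mod 13); (1|13)=+1, (6|13)=-1; sign (−1)^0·+1^-1·-1^-2 = +1.
(a,b)_23: α=-1, u≡11; β=0, v≡14 (mod 23); (11|23)=-1, (14|23)=-1; sign (−1)^0·-1^0·-1^-1 = -1.
(a,b)_5: α=7, u≡2; β=2, v≡4 (mod 5); (2|5)=-1, (4|5)=+1; sign (−1)^0·-1^2·+1^7 = +1.
(a,b)_3: α=9, u≡2; β=10, v≡1 (mod 3); (2|3)=-1, (1|3)=+1; sign (−1)^0·-1^10·+1^9 = +1.
(a,b)_11: α=-2, u≡2; β=-2, v≡1 (mod 11); (2|11)=-1, (1|11)=+1; sign (−1)^0·-1^-2·+1^-2 = +1.
(a,b)_∞: sgn(690)=+, sgn(91)=+, so +1.
(a,b)_7: α=6, u≡4; β=3, v≡6 (mod 7); (4|7)=+1, (6|7)=-1; sign (−1)^0·+1^3·-1^6 = +1.
(a,b)_17: α=-6, u≡7; β=-4, v≡10 (mod 17); (7|17)=-1, (10|17)=-1; sign (−1)^0·-1^-4·-1^-6 = +1.
(a,b)_2: α=15, β=8; u≡1, v≡3 (mod 8); ε(u)ε(v)=0·1, αω(v)=15·1, βω(u)=8·0; sum ≡ 1  ⇒  -1.
Ram(690, 91) = {2, 23}; no ℚ_2-point on the conic.

[2, 23]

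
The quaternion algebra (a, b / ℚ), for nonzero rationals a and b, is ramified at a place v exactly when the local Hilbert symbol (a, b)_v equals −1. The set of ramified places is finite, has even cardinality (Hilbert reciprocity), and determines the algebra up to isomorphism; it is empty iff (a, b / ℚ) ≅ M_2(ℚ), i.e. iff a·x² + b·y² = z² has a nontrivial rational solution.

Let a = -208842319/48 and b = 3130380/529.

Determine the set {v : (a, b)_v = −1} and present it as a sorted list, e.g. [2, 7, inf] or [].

[2, 3, 5, 11, 31, 37]

(a, b) ≡ (-457653, 86955) mod (ℚ^×)²; places V = {2, 3, 5, 7, 11, 17, 19, 23, 31, 37, ∞}.
(a,b)_31: α=1, u≡6; β=1, v≡22 (mod 31); (6|31)=-1, (22|31)=-1; sign (−1)^1·-1^1·-1^1 = -1.
(a,b)_37: α=3, u≡12; β=0, v≡13 (mod 37); (12|37)=+1, (13|37)=-1; sign (−1)^0·+1^0·-1^3 = -1.
(a,b)_7: α=1, u≡1; β=0, v≡2 (mod 7); (1|7)=+1, (2|7)=+1; sign (−1)^0·+1^0·+1^1 = +1.
(a,b)_3: α=-1, u≡2; β=3, v≡2 (mod 3); (2|3)=-1, (2|3)=-1; sign (−1)^1·-1^3·-1^-1 = -1.
(a,b)_17: α=0, u≡13; β=1, v≡15 (mod 17); (13|17)=+1, (15|17)=+1; sign (−1)^0·+1^1·+1^0 = +1.
(a,b)_∞: sgn(-457653)=−, sgn(86955)=+, so +1.
(a,b)_23: α=0, u≡2; β=-2, v≡11 (mod 23); (2|23)=+1, (11|23)=-1; sign (−1)^0·+1^-2·-1^0 = +1.
(a,b)_19: α=1, u≡16; β=0, v≡1 (mod 19); (16|19)=+1, (1|19)=+1; sign (−1)^0·+1^0·+1^1 = +1.
(a,b)_2: α=-4, β=2; u≡3, v≡3 (mod 8); ε(u)ε(v)=1·1, αω(v)=-4·1, βω(u)=2·1; sum ≡ 1  ⇒  -1.
(a,b)_5: α=0, u≡2; β=1, v≡4 (mod 5); (2|5)=-1, (4|5)=+1; sign (−1)^0·-1^1·+1^0 = -1.
(a,b)_11: α=0, u≡10; β=1, v≡10 (mod 11); (10|11)=-1, (10|11)=-1; sign (−1)^0·-1^1·-1^0 = -1.
(-457653, 86955 / ℚ) ramifies at {2, 3, 5, 11, 31, 37}: a division algebra.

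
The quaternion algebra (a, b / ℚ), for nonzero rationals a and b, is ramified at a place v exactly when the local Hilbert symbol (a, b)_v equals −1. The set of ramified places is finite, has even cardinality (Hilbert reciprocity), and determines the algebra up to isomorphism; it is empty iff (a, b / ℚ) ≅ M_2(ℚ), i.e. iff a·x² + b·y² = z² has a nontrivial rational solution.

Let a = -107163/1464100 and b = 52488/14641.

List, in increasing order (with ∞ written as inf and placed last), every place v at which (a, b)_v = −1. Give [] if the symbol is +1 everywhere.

(a, b) ≡ (-3, 2) mod (ℚ^×)²; places V = {2, 3, 5, 7, 11, ∞}.
(a,b)_2: α=-2, β=3; u≡5, v≡1 (mod 8); ε(u)ε(v)=0·0, αω(v)=-2·0, βω(u)=3·1; sum ≡ 1  ⇒  -1.
(a,b)_∞: sgn(-3)=−, sgn(2)=+, so +1.
(a,b)_7: α=2, u≡4; β=0, v≡4 (mod 7); (4|7)=+1, (4|7)=+1; sign (−1)^0·+1^0·+1^2 = +1.
(a,b)_11: α=-4, u≡10; β=-4, v≡7 (mod 11); (10|11)=-1, (7|11)=-1; sign (−1)^0·-1^-4·-1^-4 = +1.
(a,b)_3: α=7, u≡2; β=8, v≡2 (mod 3); (2|3)=-1, (2|3)=-1; sign (−1)^0·-1^8·-1^7 = -1.
(a,b)_5: α=-2, u≡3; β=0, v≡3 (mod 5); (3|5)=-1, (3|5)=-1; sign (−1)^0·-1^0·-1^-2 = +1.
(-3, 2 / ℚ) ramifies at {2, 3}: a division algebra.

[2, 3]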